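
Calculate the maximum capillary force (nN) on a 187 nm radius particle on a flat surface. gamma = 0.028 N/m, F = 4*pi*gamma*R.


Convert radius: R = 187 nm = 1.87e-07 m
F = 4 * pi * gamma * R
F = 4 * pi * 0.028 * 1.87e-07
F = 6.57975e-08 N = 65.7975 nN

65.7975


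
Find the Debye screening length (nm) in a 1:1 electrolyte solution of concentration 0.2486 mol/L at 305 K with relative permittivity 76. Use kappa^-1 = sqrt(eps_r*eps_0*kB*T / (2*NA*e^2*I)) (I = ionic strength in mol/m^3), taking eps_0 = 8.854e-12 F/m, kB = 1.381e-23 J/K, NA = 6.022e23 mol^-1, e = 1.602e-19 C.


Ionic strength I = 0.2486 * 1^2 * 1000 = 248.6 mol/m^3
kappa^-1 = sqrt(76 * 8.854e-12 * 1.381e-23 * 305 / (2 * 6.022e23 * (1.602e-19)^2 * 248.6))
kappa^-1 = 0.607 nm

0.607


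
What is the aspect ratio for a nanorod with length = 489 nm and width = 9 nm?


Aspect ratio AR = length / diameter
AR = 489 / 9
AR = 54.33

54.33


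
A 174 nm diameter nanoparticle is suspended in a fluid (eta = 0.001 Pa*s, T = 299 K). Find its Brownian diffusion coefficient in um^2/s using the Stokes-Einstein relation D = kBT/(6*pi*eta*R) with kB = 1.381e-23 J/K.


Radius R = 174/2 = 87 nm = 8.7e-08 m
D = kB*T / (6*pi*eta*R)
D = 1.381e-23 * 299 / (6 * pi * 0.001 * 8.7e-08)
D = 2.51793e-12 m^2/s = 2.518 um^2/s

2.518


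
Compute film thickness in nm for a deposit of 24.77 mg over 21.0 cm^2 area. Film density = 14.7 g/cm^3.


Convert: m = 24.77 mg = 2.4770e-05 kg, A = 21.0 cm^2 = 2.1000e-03 m^2, rho = 14.7 g/cm^3 = 14700 kg/m^3
t = m / (A * rho)
t = 2.4770e-05 / (2.1000e-03 * 14700)
t = 8.0240e-07 m = 802.4 nm

802.4


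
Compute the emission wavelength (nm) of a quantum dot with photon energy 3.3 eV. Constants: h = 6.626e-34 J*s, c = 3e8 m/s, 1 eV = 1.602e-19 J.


Convert energy: E = 3.3 eV = 3.3 * 1.602e-19 = 5.2866e-19 J
lambda = h*c / E = 6.626e-34 * 3e8 / 5.2866e-19
lambda = 3.76007e-07 m = 376.0 nm

376.0


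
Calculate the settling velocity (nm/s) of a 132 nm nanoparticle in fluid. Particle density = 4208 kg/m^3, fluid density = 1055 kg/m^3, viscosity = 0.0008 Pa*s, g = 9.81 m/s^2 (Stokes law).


Radius R = 132/2 nm = 6.6e-08 m
Density difference = 4208 - 1055 = 3153 kg/m^3
v = 2 * R^2 * (rho_p - rho_f) * g / (9 * eta)
v = 2 * (6.6e-08)^2 * 3153 * 9.81 / (9 * 0.0008)
v = 3.74264e-08 m/s = 37.4264 nm/s

37.4264


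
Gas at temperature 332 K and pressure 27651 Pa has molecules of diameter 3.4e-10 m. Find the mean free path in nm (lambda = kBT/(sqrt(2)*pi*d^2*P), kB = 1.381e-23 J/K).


Mean free path: lambda = kB*T / (sqrt(2) * pi * d^2 * P)
lambda = 1.381e-23 * 332 / (sqrt(2) * pi * (3.4e-10)^2 * 27651)
lambda = 3.22848e-07 m
lambda = 322.85 nm

322.85


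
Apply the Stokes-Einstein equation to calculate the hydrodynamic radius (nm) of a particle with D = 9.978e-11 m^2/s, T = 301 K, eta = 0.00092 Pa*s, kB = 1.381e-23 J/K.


Stokes-Einstein: R = kB*T / (6*pi*eta*D)
R = 1.381e-23 * 301 / (6 * pi * 0.00092 * 9.978e-11)
R = 2.4023e-09 m = 2.4 nm

2.4


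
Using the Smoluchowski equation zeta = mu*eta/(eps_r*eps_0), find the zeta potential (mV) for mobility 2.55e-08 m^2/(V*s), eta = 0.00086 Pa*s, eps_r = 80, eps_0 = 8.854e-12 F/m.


Smoluchowski equation: zeta = mu * eta / (eps_r * eps_0)
zeta = 2.55e-08 * 0.00086 / (80 * 8.854e-12)
zeta = 0.030961 V = 30.96 mV

30.96


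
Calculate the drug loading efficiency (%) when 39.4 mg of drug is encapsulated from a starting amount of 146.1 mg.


Drug loading efficiency = (drug loaded / drug initial) * 100
DLE = 39.4 / 146.1 * 100
DLE = 0.2697 * 100
DLE = 26.97%

26.97


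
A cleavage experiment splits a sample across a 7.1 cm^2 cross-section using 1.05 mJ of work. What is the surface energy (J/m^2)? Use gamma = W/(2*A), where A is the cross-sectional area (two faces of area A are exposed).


Convert: A = 7.1 cm^2 = 0.00071 m^2, W = 1.05 mJ = 0.00105 J
Cleaving exposes two faces of area A, so total new surface = 2*A and gamma = W / (2*A)
gamma = 0.00105 / (2 * 0.00071)
gamma = 0.739 J/m^2

0.739


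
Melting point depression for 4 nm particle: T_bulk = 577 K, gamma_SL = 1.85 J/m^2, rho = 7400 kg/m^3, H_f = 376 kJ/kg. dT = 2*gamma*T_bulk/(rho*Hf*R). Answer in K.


Radius R = 4/2 = 2 nm = 2e-09 m
Convert H_f = 376 kJ/kg = 376000 J/kg
dT = 2 * gamma_SL * T_bulk / (rho * H_f * R)
dT = 2 * 1.85 * 577 / (7400 * 376000 * 2e-09)
dT = 383.6 K

383.6


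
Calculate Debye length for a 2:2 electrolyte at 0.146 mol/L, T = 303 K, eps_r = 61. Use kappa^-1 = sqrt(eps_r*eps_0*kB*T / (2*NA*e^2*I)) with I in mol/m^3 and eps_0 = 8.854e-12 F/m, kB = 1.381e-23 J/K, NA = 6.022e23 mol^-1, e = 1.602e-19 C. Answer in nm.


Ionic strength I = 0.146 * 2^2 * 1000 = 584 mol/m^3
kappa^-1 = sqrt(61 * 8.854e-12 * 1.381e-23 * 303 / (2 * 6.022e23 * (1.602e-19)^2 * 584))
kappa^-1 = 0.354 nm

0.354


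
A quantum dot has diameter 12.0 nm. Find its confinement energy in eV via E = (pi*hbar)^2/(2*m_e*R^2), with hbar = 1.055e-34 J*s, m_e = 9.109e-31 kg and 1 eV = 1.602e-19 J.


Radius R = 12.0/2 = 6 nm = 6e-09 m
E = (pi * 1.055e-34)^2 / (2 * 9.109e-31 * (6e-09)^2)
E(J) = 1.67495e-21
E = E(J) / 1.602e-19 = 0.0105 eV

0.0105


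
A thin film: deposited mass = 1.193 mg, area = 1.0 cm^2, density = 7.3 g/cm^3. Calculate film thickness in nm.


Convert: m = 1.193 mg = 1.1930e-06 kg, A = 1.0 cm^2 = 1.0000e-04 m^2, rho = 7.3 g/cm^3 = 7300 kg/m^3
t = m / (A * rho)
t = 1.1930e-06 / (1.0000e-04 * 7300)
t = 1.6342e-06 m = 1634.2 nm

1634.2


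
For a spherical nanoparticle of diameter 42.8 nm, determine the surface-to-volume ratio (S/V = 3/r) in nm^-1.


Radius r = 42.8/2 = 21.4 nm
S/V = 3 / r = 3 / 21.4
S/V = 0.1402 nm^-1

0.1402


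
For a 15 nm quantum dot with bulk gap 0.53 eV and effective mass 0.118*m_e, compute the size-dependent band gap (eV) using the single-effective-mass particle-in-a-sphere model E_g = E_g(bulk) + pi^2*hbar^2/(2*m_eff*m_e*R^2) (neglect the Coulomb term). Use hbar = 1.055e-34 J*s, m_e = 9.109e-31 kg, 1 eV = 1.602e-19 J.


Radius R = 15/2 nm = 7.5e-09 m
Confinement energy dE = pi^2 * hbar^2 / (2 * m_eff * m_e * R^2)
dE = pi^2 * (1.055e-34)^2 / (2 * 0.118 * 9.109e-31 * (7.5e-09)^2) J, divided by 1.602e-19 J/eV
dE = 0.0567 eV
Total band gap = E_g(bulk) + dE = 0.53 + 0.0567 = 0.5867 eV

0.5867


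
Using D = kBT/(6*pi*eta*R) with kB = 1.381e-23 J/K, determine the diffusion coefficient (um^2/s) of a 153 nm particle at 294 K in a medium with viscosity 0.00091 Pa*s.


Radius R = 153/2 = 76.5 nm = 7.65e-08 m
D = kB*T / (6*pi*eta*R)
D = 1.381e-23 * 294 / (6 * pi * 0.00091 * 7.65e-08)
D = 3.09412e-12 m^2/s = 3.094 um^2/s

3.094


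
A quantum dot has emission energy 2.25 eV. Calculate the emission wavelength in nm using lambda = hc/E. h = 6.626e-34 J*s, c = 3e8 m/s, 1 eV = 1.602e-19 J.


Convert energy: E = 2.25 eV = 2.25 * 1.602e-19 = 3.6045e-19 J
lambda = h*c / E = 6.626e-34 * 3e8 / 3.6045e-19
lambda = 5.51477e-07 m = 551.5 nm

551.5


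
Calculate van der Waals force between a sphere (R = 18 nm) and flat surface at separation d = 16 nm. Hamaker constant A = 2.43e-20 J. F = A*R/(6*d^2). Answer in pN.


Convert to SI: R = 18 nm = 1.8e-08 m, d = 16 nm = 1.6e-08 m
F = A * R / (6 * d^2)
F = 2.43e-20 * 1.8e-08 / (6 * (1.6e-08)^2)
F = 2.84766e-13 N = 0.285 pN

0.285


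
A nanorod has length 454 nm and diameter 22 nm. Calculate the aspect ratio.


Aspect ratio AR = length / diameter
AR = 454 / 22
AR = 20.64

20.64


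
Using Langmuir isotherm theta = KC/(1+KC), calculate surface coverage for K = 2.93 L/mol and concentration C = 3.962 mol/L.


Langmuir isotherm: theta = K*C / (1 + K*C)
K*C = 2.93 * 3.962 = 11.60866
theta = 11.60866 / (1 + 11.60866) = 11.60866 / 12.60866
theta = 0.9207

0.9207


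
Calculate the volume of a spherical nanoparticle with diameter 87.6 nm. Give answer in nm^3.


Radius r = 87.6/2 = 43.8 nm
Volume V = (4/3) * pi * r^3
V = (4/3) * pi * (43.8)^3
V = 351974.29 nm^3

351974.29


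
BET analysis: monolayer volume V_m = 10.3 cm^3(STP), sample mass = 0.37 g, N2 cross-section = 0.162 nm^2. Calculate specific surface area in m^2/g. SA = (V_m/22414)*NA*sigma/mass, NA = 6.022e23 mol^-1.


Number of moles in monolayer = V_m / 22414 = 10.3 / 22414 = 0.00045953
Number of molecules = moles * NA = 0.00045953 * 6.022e23
SA = molecules * sigma / mass
SA = (10.3 / 22414) * 6.022e23 * 0.162e-18 / 0.37
SA = 121.2 m^2/g

121.2


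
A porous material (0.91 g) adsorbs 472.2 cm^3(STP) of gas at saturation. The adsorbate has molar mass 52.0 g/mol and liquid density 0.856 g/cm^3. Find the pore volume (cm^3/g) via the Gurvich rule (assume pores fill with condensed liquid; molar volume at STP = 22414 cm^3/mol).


Moles adsorbed n = V_ads / 22414 = 472.2 / 22414 = 2.106719e-02 mol
Liquid volume V_liq = n * M / rho_liq = 2.106719e-02 * 52.0 / 0.856 = 1.27978 cm^3
Specific pore volume V_pore = V_liq / m_sample = 1.27978 / 0.91
V_pore = 1.4064 cm^3/g

1.4064


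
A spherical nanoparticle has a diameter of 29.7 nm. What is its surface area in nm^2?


Radius r = 29.7/2 = 14.85 nm
Surface area SA = 4 * pi * r^2
SA = 4 * pi * (14.85)^2
SA = 2771.17 nm^2

2771.17


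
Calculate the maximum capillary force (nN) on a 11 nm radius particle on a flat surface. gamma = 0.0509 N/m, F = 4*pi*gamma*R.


Convert radius: R = 11 nm = 1.1e-08 m
F = 4 * pi * gamma * R
F = 4 * pi * 0.0509 * 1.1e-08
F = 7.03591e-09 N = 7.0359 nN

7.0359


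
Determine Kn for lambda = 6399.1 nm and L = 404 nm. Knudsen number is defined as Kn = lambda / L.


Knudsen number Kn = lambda / L
Kn = 6399.1 / 404
Kn = 15.8394

15.8394


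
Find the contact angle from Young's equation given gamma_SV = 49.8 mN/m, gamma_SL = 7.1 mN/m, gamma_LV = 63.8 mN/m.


cos(theta) = (gamma_SV - gamma_SL) / gamma_LV
cos(theta) = (49.8 - 7.1) / 63.8
cos(theta) = 0.669279
theta = arccos(0.669279) = 47.99 degrees

47.99


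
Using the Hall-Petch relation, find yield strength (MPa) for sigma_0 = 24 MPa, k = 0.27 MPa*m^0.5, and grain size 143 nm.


d = 143 nm = 1.43e-07 m
sqrt(d) = 0.0003781534
Hall-Petch contribution = k / sqrt(d) = 0.27 / 0.0003781534 = 714.0 MPa
sigma = sigma_0 + k/sqrt(d) = 24 + 714.0 = 738.0 MPa

738.0


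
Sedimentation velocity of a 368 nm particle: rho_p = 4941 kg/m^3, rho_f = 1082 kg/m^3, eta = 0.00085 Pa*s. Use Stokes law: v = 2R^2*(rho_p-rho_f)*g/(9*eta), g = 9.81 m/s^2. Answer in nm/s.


Radius R = 368/2 nm = 1.84e-07 m
Density difference = 4941 - 1082 = 3859 kg/m^3
v = 2 * R^2 * (rho_p - rho_f) * g / (9 * eta)
v = 2 * (1.84e-07)^2 * 3859 * 9.81 / (9 * 0.00085)
v = 3.3508e-07 m/s = 335.0796 nm/s

335.0796


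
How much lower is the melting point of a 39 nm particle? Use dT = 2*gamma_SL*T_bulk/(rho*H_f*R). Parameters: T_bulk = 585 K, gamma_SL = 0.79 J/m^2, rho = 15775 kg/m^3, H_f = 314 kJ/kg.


Radius R = 39/2 = 19.5 nm = 1.95e-08 m
Convert H_f = 314 kJ/kg = 314000 J/kg
dT = 2 * gamma_SL * T_bulk / (rho * H_f * R)
dT = 2 * 0.79 * 585 / (15775 * 314000 * 1.95e-08)
dT = 9.6 K

9.6


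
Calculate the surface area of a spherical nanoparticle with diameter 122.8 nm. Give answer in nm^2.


Radius r = 122.8/2 = 61.4 nm
Surface area SA = 4 * pi * r^2
SA = 4 * pi * (61.4)^2
SA = 47374.71 nm^2

47374.71


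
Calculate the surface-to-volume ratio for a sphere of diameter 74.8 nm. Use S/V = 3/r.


Radius r = 74.8/2 = 37.4 nm
S/V = 3 / r = 3 / 37.4
S/V = 0.0802 nm^-1

0.0802


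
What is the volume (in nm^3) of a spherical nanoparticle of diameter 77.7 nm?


Radius r = 77.7/2 = 38.85 nm
Volume V = (4/3) * pi * r^3
V = (4/3) * pi * (38.85)^3
V = 245618.84 nm^3

245618.84


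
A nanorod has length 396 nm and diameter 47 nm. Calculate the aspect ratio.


Aspect ratio AR = length / diameter
AR = 396 / 47
AR = 8.43

8.43


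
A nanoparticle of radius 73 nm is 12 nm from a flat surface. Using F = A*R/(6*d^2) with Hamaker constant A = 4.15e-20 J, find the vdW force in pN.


Convert to SI: R = 73 nm = 7.3e-08 m, d = 12 nm = 1.2e-08 m
F = A * R / (6 * d^2)
F = 4.15e-20 * 7.3e-08 / (6 * (1.2e-08)^2)
F = 3.50637e-12 N = 3.506 pN

3.506


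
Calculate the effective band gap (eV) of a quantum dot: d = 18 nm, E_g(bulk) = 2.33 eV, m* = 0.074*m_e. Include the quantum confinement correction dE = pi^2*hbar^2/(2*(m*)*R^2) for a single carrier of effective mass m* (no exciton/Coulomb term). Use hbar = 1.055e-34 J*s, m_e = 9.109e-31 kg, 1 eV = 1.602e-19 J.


Radius R = 18/2 nm = 9e-09 m
Confinement energy dE = pi^2 * hbar^2 / (2 * m_eff * m_e * R^2)
dE = pi^2 * (1.055e-34)^2 / (2 * 0.074 * 9.109e-31 * (9e-09)^2) J, divided by 1.602e-19 J/eV
dE = 0.0628 eV
Total band gap = E_g(bulk) + dE = 2.33 + 0.0628 = 2.3928 eV

2.3928


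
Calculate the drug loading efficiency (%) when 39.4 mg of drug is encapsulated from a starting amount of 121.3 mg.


Drug loading efficiency = (drug loaded / drug initial) * 100
DLE = 39.4 / 121.3 * 100
DLE = 0.3248 * 100
DLE = 32.48%

32.48


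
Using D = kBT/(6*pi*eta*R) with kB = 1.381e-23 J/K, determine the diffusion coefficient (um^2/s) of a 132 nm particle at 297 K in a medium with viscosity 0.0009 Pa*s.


Radius R = 132/2 = 66 nm = 6.6e-08 m
D = kB*T / (6*pi*eta*R)
D = 1.381e-23 * 297 / (6 * pi * 0.0009 * 6.6e-08)
D = 3.66322e-12 m^2/s = 3.663 um^2/s

3.663


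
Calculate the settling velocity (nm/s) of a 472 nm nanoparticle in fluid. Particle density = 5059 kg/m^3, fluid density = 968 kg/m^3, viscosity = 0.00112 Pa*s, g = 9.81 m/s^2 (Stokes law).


Radius R = 472/2 nm = 2.36e-07 m
Density difference = 5059 - 968 = 4091 kg/m^3
v = 2 * R^2 * (rho_p - rho_f) * g / (9 * eta)
v = 2 * (2.36e-07)^2 * 4091 * 9.81 / (9 * 0.00112)
v = 4.43498e-07 m/s = 443.4983 nm/s

443.4983


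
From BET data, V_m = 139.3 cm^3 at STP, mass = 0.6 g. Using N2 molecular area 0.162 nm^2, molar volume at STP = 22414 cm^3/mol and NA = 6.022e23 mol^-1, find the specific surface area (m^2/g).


Number of moles in monolayer = V_m / 22414 = 139.3 / 22414 = 0.00621487
Number of molecules = moles * NA = 0.00621487 * 6.022e23
SA = molecules * sigma / mass
SA = (139.3 / 22414) * 6.022e23 * 0.162e-18 / 0.6
SA = 1010.5 m^2/g

1010.5


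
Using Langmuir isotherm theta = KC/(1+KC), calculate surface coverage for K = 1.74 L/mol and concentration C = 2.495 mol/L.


Langmuir isotherm: theta = K*C / (1 + K*C)
K*C = 1.74 * 2.495 = 4.3413
theta = 4.3413 / (1 + 4.3413) = 4.3413 / 5.3413
theta = 0.8128

0.8128


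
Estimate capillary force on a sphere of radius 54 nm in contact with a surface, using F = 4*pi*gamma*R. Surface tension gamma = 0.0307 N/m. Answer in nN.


Convert radius: R = 54 nm = 5.4e-08 m
F = 4 * pi * gamma * R
F = 4 * pi * 0.0307 * 5.4e-08
F = 2.08325e-08 N = 20.8325 nN

20.8325


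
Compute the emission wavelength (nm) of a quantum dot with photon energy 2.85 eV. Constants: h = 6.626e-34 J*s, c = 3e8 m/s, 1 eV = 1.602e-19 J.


Convert energy: E = 2.85 eV = 2.85 * 1.602e-19 = 4.5657e-19 J
lambda = h*c / E = 6.626e-34 * 3e8 / 4.5657e-19
lambda = 4.35377e-07 m = 435.4 nm

435.4


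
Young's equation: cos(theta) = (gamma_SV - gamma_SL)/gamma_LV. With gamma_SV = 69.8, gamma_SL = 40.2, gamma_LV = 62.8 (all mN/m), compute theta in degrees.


cos(theta) = (gamma_SV - gamma_SL) / gamma_LV
cos(theta) = (69.8 - 40.2) / 62.8
cos(theta) = 0.471338
theta = arccos(0.471338) = 61.88 degrees

61.88


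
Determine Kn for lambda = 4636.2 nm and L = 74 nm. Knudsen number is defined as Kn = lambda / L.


Knudsen number Kn = lambda / L
Kn = 4636.2 / 74
Kn = 62.6514

62.6514


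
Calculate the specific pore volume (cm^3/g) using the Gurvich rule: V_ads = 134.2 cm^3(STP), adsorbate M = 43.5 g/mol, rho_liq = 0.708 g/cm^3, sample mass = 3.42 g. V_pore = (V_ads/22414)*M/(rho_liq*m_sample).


Moles adsorbed n = V_ads / 22414 = 134.2 / 22414 = 5.987329e-03 mol
Liquid volume V_liq = n * M / rho_liq = 5.987329e-03 * 43.5 / 0.708 = 0.36787 cm^3
Specific pore volume V_pore = V_liq / m_sample = 0.36787 / 3.42
V_pore = 0.1076 cm^3/g

0.1076


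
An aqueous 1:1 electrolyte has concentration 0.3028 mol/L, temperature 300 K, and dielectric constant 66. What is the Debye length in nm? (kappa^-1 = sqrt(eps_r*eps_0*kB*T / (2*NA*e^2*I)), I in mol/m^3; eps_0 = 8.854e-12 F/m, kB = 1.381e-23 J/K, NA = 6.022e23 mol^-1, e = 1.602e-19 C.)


Ionic strength I = 0.3028 * 1^2 * 1000 = 302.8 mol/m^3
kappa^-1 = sqrt(66 * 8.854e-12 * 1.381e-23 * 300 / (2 * 6.022e23 * (1.602e-19)^2 * 302.8))
kappa^-1 = 0.509 nm

0.509


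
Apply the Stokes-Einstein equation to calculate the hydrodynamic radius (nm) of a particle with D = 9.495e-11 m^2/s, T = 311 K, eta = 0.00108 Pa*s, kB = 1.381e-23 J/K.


Stokes-Einstein: R = kB*T / (6*pi*eta*D)
R = 1.381e-23 * 311 / (6 * pi * 0.00108 * 9.495e-11)
R = 2.22195e-09 m = 2.22 nm

2.22


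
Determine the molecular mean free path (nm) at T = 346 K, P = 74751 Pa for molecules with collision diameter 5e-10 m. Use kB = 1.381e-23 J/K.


Mean free path: lambda = kB*T / (sqrt(2) * pi * d^2 * P)
lambda = 1.381e-23 * 346 / (sqrt(2) * pi * (5e-10)^2 * 74751)
lambda = 5.75503e-08 m
lambda = 57.55 nm

57.55


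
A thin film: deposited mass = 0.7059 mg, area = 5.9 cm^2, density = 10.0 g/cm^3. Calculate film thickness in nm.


Convert: m = 0.7059 mg = 7.0590e-07 kg, A = 5.9 cm^2 = 5.9000e-04 m^2, rho = 10.0 g/cm^3 = 10000 kg/m^3
t = m / (A * rho)
t = 7.0590e-07 / (5.9000e-04 * 10000)
t = 1.1964e-07 m = 119.6 nm

119.6


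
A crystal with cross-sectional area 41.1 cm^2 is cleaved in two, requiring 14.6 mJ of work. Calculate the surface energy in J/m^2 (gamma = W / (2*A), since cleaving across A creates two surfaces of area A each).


Convert: A = 41.1 cm^2 = 0.00411 m^2, W = 14.6 mJ = 0.0146 J
Cleaving exposes two faces of area A, so total new surface = 2*A and gamma = W / (2*A)
gamma = 0.0146 / (2 * 0.00411)
gamma = 1.776 J/m^2

1.776


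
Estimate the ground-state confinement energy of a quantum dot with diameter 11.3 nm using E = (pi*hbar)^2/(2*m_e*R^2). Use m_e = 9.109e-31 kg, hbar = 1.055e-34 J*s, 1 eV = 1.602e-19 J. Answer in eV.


Radius R = 11.3/2 = 5.65 nm = 5.65e-09 m
E = (pi * 1.055e-34)^2 / (2 * 9.109e-31 * (5.65e-09)^2)
E(J) = 1.88889e-21
E = E(J) / 1.602e-19 = 0.0118 eV

0.0118


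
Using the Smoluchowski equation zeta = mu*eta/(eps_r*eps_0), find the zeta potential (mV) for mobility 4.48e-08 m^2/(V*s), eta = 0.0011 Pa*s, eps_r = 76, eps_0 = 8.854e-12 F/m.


Smoluchowski equation: zeta = mu * eta / (eps_r * eps_0)
zeta = 4.48e-08 * 0.0011 / (76 * 8.854e-12)
zeta = 0.073235 V = 73.23 mV

73.23


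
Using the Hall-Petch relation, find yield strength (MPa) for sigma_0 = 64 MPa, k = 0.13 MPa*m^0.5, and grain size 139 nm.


d = 139 nm = 1.39e-07 m
sqrt(d) = 0.000372827
Hall-Petch contribution = k / sqrt(d) = 0.13 / 0.000372827 = 348.7 MPa
sigma = sigma_0 + k/sqrt(d) = 64 + 348.7 = 412.7 MPa

412.7


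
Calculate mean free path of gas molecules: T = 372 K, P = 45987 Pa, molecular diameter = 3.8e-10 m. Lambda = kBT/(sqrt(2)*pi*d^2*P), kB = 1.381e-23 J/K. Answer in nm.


Mean free path: lambda = kB*T / (sqrt(2) * pi * d^2 * P)
lambda = 1.381e-23 * 372 / (sqrt(2) * pi * (3.8e-10)^2 * 45987)
lambda = 1.74128e-07 m
lambda = 174.13 nm

174.13


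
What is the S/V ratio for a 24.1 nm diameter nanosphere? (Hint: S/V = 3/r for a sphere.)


Radius r = 24.1/2 = 12.05 nm
S/V = 3 / r = 3 / 12.05
S/V = 0.249 nm^-1

0.249


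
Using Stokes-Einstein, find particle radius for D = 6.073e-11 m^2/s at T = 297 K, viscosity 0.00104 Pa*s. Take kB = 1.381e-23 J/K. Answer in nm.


Stokes-Einstein: R = kB*T / (6*pi*eta*D)
R = 1.381e-23 * 297 / (6 * pi * 0.00104 * 6.073e-11)
R = 3.44518e-09 m = 3.45 nm

3.45


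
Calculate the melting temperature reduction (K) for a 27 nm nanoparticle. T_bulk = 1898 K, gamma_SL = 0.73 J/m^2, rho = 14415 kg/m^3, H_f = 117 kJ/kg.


Radius R = 27/2 = 13.5 nm = 1.35e-08 m
Convert H_f = 117 kJ/kg = 117000 J/kg
dT = 2 * gamma_SL * T_bulk / (rho * H_f * R)
dT = 2 * 0.73 * 1898 / (14415 * 117000 * 1.35e-08)
dT = 121.7 K

121.7


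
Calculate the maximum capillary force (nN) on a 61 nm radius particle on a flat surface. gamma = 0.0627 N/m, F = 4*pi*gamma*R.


Convert radius: R = 61 nm = 6.1e-08 m
F = 4 * pi * gamma * R
F = 4 * pi * 0.0627 * 6.1e-08
F = 4.80626e-08 N = 48.0626 nN

48.0626


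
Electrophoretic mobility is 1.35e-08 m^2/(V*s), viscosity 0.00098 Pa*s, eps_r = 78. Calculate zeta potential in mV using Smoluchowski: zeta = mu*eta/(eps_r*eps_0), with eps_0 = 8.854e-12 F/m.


Smoluchowski equation: zeta = mu * eta / (eps_r * eps_0)
zeta = 1.35e-08 * 0.00098 / (78 * 8.854e-12)
zeta = 0.019157 V = 19.16 mV

19.16


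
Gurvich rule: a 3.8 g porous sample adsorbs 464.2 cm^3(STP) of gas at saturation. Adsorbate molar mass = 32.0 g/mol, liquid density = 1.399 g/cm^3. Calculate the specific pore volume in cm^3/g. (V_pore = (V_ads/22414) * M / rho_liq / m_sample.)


Moles adsorbed n = V_ads / 22414 = 464.2 / 22414 = 2.071027e-02 mol
Liquid volume V_liq = n * M / rho_liq = 2.071027e-02 * 32.0 / 1.399 = 0.47372 cm^3
Specific pore volume V_pore = V_liq / m_sample = 0.47372 / 3.8
V_pore = 0.1247 cm^3/g

0.1247


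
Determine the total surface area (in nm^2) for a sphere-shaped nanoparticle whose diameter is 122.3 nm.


Radius r = 122.3/2 = 61.15 nm
Surface area SA = 4 * pi * r^2
SA = 4 * pi * (61.15)^2
SA = 46989.71 nm^2

46989.71


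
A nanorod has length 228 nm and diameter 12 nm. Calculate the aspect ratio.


Aspect ratio AR = length / diameter
AR = 228 / 12
AR = 19.0

19.0


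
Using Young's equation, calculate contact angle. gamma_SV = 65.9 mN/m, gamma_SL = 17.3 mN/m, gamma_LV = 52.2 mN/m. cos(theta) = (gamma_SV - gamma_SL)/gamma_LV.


cos(theta) = (gamma_SV - gamma_SL) / gamma_LV
cos(theta) = (65.9 - 17.3) / 52.2
cos(theta) = 0.931034
theta = arccos(0.931034) = 21.4 degrees

21.4


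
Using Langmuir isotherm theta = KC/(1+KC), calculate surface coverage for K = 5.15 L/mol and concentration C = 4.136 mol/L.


Langmuir isotherm: theta = K*C / (1 + K*C)
K*C = 5.15 * 4.136 = 21.3004
theta = 21.3004 / (1 + 21.3004) = 21.3004 / 22.3004
theta = 0.9552

0.9552


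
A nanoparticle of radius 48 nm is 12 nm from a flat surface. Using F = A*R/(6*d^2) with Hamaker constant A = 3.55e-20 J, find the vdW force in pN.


Convert to SI: R = 48 nm = 4.8e-08 m, d = 12 nm = 1.2e-08 m
F = A * R / (6 * d^2)
F = 3.55e-20 * 4.8e-08 / (6 * (1.2e-08)^2)
F = 1.97222e-12 N = 1.972 pN

1.972


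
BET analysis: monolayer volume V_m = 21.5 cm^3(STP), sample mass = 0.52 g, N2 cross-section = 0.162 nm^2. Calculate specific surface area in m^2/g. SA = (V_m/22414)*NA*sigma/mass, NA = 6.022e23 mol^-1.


Number of moles in monolayer = V_m / 22414 = 21.5 / 22414 = 0.00095922
Number of molecules = moles * NA = 0.00095922 * 6.022e23
SA = molecules * sigma / mass
SA = (21.5 / 22414) * 6.022e23 * 0.162e-18 / 0.52
SA = 180.0 m^2/g

180.0


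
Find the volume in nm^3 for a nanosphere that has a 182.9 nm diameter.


Radius r = 182.9/2 = 91.45 nm
Volume V = (4/3) * pi * r^3
V = (4/3) * pi * (91.45)^3
V = 3203610.72 nm^3

3203610.72


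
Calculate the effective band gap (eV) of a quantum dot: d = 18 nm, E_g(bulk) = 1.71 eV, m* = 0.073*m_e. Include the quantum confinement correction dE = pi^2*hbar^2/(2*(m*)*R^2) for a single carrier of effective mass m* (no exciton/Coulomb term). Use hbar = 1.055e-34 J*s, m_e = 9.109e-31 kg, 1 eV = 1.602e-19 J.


Radius R = 18/2 nm = 9e-09 m
Confinement energy dE = pi^2 * hbar^2 / (2 * m_eff * m_e * R^2)
dE = pi^2 * (1.055e-34)^2 / (2 * 0.073 * 9.109e-31 * (9e-09)^2) J, divided by 1.602e-19 J/eV
dE = 0.0637 eV
Total band gap = E_g(bulk) + dE = 1.71 + 0.0637 = 1.7737 eV

1.7737


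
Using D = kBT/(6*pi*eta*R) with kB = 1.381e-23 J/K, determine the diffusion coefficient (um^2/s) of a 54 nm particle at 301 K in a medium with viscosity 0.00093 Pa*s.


Radius R = 54/2 = 27 nm = 2.7e-08 m
D = kB*T / (6*pi*eta*R)
D = 1.381e-23 * 301 / (6 * pi * 0.00093 * 2.7e-08)
D = 8.78238e-12 m^2/s = 8.782 um^2/s

8.782


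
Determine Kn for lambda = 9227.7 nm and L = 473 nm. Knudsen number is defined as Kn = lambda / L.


Knudsen number Kn = lambda / L
Kn = 9227.7 / 473
Kn = 19.5089

19.5089


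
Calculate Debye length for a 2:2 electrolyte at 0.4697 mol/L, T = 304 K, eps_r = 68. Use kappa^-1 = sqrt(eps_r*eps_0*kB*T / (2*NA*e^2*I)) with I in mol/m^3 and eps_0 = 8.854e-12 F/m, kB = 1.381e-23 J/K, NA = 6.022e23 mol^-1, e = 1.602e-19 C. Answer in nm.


Ionic strength I = 0.4697 * 2^2 * 1000 = 1878.8 mol/m^3
kappa^-1 = sqrt(68 * 8.854e-12 * 1.381e-23 * 304 / (2 * 6.022e23 * (1.602e-19)^2 * 1878.8))
kappa^-1 = 0.209 nm

0.209


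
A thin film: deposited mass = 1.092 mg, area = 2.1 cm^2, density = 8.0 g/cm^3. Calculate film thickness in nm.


Convert: m = 1.092 mg = 1.0920e-06 kg, A = 2.1 cm^2 = 2.1000e-04 m^2, rho = 8.0 g/cm^3 = 8000 kg/m^3
t = m / (A * rho)
t = 1.0920e-06 / (2.1000e-04 * 8000)
t = 6.5000e-07 m = 650.0 nm

650.0


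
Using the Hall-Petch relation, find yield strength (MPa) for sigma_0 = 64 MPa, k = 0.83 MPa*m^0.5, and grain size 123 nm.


d = 123 nm = 1.23e-07 m
sqrt(d) = 0.0003507136
Hall-Petch contribution = k / sqrt(d) = 0.83 / 0.0003507136 = 2366.6 MPa
sigma = sigma_0 + k/sqrt(d) = 64 + 2366.6 = 2430.6 MPa

2430.6


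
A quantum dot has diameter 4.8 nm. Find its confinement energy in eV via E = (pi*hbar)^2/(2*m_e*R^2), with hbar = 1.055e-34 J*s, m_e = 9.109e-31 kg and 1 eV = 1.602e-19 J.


Radius R = 4.8/2 = 2.4 nm = 2.4e-09 m
E = (pi * 1.055e-34)^2 / (2 * 9.109e-31 * (2.4e-09)^2)
E(J) = 1.04684e-20
E = E(J) / 1.602e-19 = 0.0653 eV

0.0653


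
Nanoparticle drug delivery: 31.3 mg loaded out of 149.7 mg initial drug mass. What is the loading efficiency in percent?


Drug loading efficiency = (drug loaded / drug initial) * 100
DLE = 31.3 / 149.7 * 100
DLE = 0.2091 * 100
DLE = 20.91%

20.91


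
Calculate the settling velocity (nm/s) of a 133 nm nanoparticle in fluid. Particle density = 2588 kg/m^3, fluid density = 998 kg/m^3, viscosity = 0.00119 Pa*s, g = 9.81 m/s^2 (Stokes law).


Radius R = 133/2 nm = 6.65e-08 m
Density difference = 2588 - 998 = 1590 kg/m^3
v = 2 * R^2 * (rho_p - rho_f) * g / (9 * eta)
v = 2 * (6.65e-08)^2 * 1590 * 9.81 / (9 * 0.00119)
v = 1.2881e-08 m/s = 12.881 nm/s

12.881


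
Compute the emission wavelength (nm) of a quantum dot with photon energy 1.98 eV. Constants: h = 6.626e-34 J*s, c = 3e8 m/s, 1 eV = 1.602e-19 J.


Convert energy: E = 1.98 eV = 1.98 * 1.602e-19 = 3.17196e-19 J
lambda = h*c / E = 6.626e-34 * 3e8 / 3.17196e-19
lambda = 6.26679e-07 m = 626.7 nm

626.7


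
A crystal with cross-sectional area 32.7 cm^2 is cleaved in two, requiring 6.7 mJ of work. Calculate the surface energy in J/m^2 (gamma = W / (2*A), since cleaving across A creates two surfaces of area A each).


Convert: A = 32.7 cm^2 = 0.00327 m^2, W = 6.7 mJ = 0.0067 J
Cleaving exposes two faces of area A, so total new surface = 2*A and gamma = W / (2*A)
gamma = 0.0067 / (2 * 0.00327)
gamma = 1.024 J/m^2

1.024


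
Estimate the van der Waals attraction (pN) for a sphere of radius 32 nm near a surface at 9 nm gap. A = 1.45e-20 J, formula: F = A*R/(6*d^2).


Convert to SI: R = 32 nm = 3.2e-08 m, d = 9 nm = 9e-09 m
F = A * R / (6 * d^2)
F = 1.45e-20 * 3.2e-08 / (6 * (9e-09)^2)
F = 9.54733e-13 N = 0.955 pN

0.955


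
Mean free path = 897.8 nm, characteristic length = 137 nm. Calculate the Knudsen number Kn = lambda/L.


Knudsen number Kn = lambda / L
Kn = 897.8 / 137
Kn = 6.5533

6.5533


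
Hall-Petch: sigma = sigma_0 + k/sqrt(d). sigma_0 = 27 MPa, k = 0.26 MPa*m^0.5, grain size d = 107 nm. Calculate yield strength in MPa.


d = 107 nm = 1.07e-07 m
sqrt(d) = 0.0003271085
Hall-Petch contribution = k / sqrt(d) = 0.26 / 0.0003271085 = 794.8 MPa
sigma = sigma_0 + k/sqrt(d) = 27 + 794.8 = 821.8 MPa

821.8


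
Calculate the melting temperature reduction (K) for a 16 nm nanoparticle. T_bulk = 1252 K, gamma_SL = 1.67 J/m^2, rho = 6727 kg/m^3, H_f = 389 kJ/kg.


Radius R = 16/2 = 8 nm = 8e-09 m
Convert H_f = 389 kJ/kg = 389000 J/kg
dT = 2 * gamma_SL * T_bulk / (rho * H_f * R)
dT = 2 * 1.67 * 1252 / (6727 * 389000 * 8e-09)
dT = 199.8 K

199.8


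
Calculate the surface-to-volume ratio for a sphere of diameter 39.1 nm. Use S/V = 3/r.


Radius r = 39.1/2 = 19.55 nm
S/V = 3 / r = 3 / 19.55
S/V = 0.1535 nm^-1

0.1535


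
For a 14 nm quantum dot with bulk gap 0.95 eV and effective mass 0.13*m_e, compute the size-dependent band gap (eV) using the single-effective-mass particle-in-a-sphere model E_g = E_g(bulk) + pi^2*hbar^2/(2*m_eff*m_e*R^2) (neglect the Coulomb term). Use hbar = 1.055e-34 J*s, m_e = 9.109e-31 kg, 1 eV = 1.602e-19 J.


Radius R = 14/2 nm = 7e-09 m
Confinement energy dE = pi^2 * hbar^2 / (2 * m_eff * m_e * R^2)
dE = pi^2 * (1.055e-34)^2 / (2 * 0.13 * 9.109e-31 * (7e-09)^2) J, divided by 1.602e-19 J/eV
dE = 0.0591 eV
Total band gap = E_g(bulk) + dE = 0.95 + 0.0591 = 1.0091 eV

1.0091


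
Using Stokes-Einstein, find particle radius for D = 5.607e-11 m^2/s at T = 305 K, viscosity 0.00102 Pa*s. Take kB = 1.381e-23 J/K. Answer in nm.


Stokes-Einstein: R = kB*T / (6*pi*eta*D)
R = 1.381e-23 * 305 / (6 * pi * 0.00102 * 5.607e-11)
R = 3.90716e-09 m = 3.91 nm

3.91


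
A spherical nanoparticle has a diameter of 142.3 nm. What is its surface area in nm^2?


Radius r = 142.3/2 = 71.15 nm
Surface area SA = 4 * pi * r^2
SA = 4 * pi * (71.15)^2
SA = 63615.02 nm^2

63615.02


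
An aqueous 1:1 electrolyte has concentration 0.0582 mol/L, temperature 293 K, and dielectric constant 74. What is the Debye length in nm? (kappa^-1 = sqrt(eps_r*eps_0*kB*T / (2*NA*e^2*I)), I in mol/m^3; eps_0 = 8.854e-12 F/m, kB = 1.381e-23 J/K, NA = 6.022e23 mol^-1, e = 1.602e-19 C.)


Ionic strength I = 0.0582 * 1^2 * 1000 = 58.2 mol/m^3
kappa^-1 = sqrt(74 * 8.854e-12 * 1.381e-23 * 293 / (2 * 6.022e23 * (1.602e-19)^2 * 58.2))
kappa^-1 = 1.214 nm

1.214


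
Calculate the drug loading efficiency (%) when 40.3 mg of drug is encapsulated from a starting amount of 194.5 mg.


Drug loading efficiency = (drug loaded / drug initial) * 100
DLE = 40.3 / 194.5 * 100
DLE = 0.2072 * 100
DLE = 20.72%

20.72


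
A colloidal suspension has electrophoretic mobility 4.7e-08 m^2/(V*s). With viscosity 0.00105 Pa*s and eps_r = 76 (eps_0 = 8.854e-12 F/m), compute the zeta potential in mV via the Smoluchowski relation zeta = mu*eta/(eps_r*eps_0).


Smoluchowski equation: zeta = mu * eta / (eps_r * eps_0)
zeta = 4.7e-08 * 0.00105 / (76 * 8.854e-12)
zeta = 0.073339 V = 73.34 mV

73.34


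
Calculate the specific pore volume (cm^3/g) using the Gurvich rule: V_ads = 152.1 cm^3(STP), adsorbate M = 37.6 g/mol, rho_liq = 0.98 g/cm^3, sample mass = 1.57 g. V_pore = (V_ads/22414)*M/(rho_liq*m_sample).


Moles adsorbed n = V_ads / 22414 = 152.1 / 22414 = 6.785937e-03 mol
Liquid volume V_liq = n * M / rho_liq = 6.785937e-03 * 37.6 / 0.98 = 0.26036 cm^3
Specific pore volume V_pore = V_liq / m_sample = 0.26036 / 1.57
V_pore = 0.1658 cm^3/g

0.1658


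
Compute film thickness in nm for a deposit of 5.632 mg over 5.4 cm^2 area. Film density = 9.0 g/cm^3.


Convert: m = 5.632 mg = 5.6320e-06 kg, A = 5.4 cm^2 = 5.4000e-04 m^2, rho = 9.0 g/cm^3 = 9000 kg/m^3
t = m / (A * rho)
t = 5.6320e-06 / (5.4000e-04 * 9000)
t = 1.1588e-06 m = 1158.8 nm

1158.8


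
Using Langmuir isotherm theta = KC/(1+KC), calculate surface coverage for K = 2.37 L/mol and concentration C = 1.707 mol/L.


Langmuir isotherm: theta = K*C / (1 + K*C)
K*C = 2.37 * 1.707 = 4.04559
theta = 4.04559 / (1 + 4.04559) = 4.04559 / 5.04559
theta = 0.8018

0.8018


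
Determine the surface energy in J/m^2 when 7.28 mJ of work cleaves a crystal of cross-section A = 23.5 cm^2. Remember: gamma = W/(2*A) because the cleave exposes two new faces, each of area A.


Convert: A = 23.5 cm^2 = 0.00235 m^2, W = 7.28 mJ = 0.00728 J
Cleaving exposes two faces of area A, so total new surface = 2*A and gamma = W / (2*A)
gamma = 0.00728 / (2 * 0.00235)
gamma = 1.549 J/m^2

1.549


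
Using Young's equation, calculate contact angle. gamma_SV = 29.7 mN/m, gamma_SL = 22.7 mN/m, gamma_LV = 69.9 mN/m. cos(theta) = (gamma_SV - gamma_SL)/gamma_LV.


cos(theta) = (gamma_SV - gamma_SL) / gamma_LV
cos(theta) = (29.7 - 22.7) / 69.9
cos(theta) = 0.100143
theta = arccos(0.100143) = 84.25 degrees

84.25


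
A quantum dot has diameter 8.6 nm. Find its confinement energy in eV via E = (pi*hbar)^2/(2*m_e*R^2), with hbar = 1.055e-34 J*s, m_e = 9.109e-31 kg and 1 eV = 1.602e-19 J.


Radius R = 8.6/2 = 4.3 nm = 4.3e-09 m
E = (pi * 1.055e-34)^2 / (2 * 9.109e-31 * (4.3e-09)^2)
E(J) = 3.26112e-21
E = E(J) / 1.602e-19 = 0.0204 eV

0.0204


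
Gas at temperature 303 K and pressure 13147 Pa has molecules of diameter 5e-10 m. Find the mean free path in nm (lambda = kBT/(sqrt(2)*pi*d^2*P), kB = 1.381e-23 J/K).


Mean free path: lambda = kB*T / (sqrt(2) * pi * d^2 * P)
lambda = 1.381e-23 * 303 / (sqrt(2) * pi * (5e-10)^2 * 13147)
lambda = 2.86553e-07 m
lambda = 286.55 nm

286.55


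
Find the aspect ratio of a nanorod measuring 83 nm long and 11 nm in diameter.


Aspect ratio AR = length / diameter
AR = 83 / 11
AR = 7.55

7.55


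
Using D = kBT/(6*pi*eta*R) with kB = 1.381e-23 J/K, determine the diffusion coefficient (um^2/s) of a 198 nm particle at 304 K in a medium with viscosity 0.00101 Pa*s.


Radius R = 198/2 = 99 nm = 9.9e-08 m
D = kB*T / (6*pi*eta*R)
D = 1.381e-23 * 304 / (6 * pi * 0.00101 * 9.9e-08)
D = 2.22746e-12 m^2/s = 2.227 um^2/s

2.227


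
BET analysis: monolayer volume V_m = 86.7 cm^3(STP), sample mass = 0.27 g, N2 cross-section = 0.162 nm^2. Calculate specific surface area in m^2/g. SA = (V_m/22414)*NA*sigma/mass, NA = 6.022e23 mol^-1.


Number of moles in monolayer = V_m / 22414 = 86.7 / 22414 = 0.00386812
Number of molecules = moles * NA = 0.00386812 * 6.022e23
SA = molecules * sigma / mass
SA = (86.7 / 22414) * 6.022e23 * 0.162e-18 / 0.27
SA = 1397.6 m^2/g

1397.6


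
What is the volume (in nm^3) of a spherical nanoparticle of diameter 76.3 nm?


Radius r = 76.3/2 = 38.15 nm
Volume V = (4/3) * pi * r^3
V = (4/3) * pi * (38.15)^3
V = 232579.93 nm^3

232579.93


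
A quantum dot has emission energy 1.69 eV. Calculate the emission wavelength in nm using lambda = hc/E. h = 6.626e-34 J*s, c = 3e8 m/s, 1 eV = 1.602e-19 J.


Convert energy: E = 1.69 eV = 1.69 * 1.602e-19 = 2.70738e-19 J
lambda = h*c / E = 6.626e-34 * 3e8 / 2.70738e-19
lambda = 7.34215e-07 m = 734.2 nm

734.2


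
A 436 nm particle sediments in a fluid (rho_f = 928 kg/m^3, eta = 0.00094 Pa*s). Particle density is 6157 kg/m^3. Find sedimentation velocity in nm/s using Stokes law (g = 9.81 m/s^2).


Radius R = 436/2 nm = 2.18e-07 m
Density difference = 6157 - 928 = 5229 kg/m^3
v = 2 * R^2 * (rho_p - rho_f) * g / (9 * eta)
v = 2 * (2.18e-07)^2 * 5229 * 9.81 / (9 * 0.00094)
v = 5.76315e-07 m/s = 576.3155 nm/s

576.3155


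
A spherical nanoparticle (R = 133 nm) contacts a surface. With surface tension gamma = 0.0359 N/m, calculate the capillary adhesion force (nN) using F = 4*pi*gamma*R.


Convert radius: R = 133 nm = 1.33e-07 m
F = 4 * pi * gamma * R
F = 4 * pi * 0.0359 * 1.33e-07
F = 6.00006e-08 N = 60.0006 nN

60.0006


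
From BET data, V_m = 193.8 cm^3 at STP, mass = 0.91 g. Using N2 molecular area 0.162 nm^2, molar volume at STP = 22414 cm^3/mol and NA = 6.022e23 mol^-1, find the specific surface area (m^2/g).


Number of moles in monolayer = V_m / 22414 = 193.8 / 22414 = 0.00864638
Number of molecules = moles * NA = 0.00864638 * 6.022e23
SA = molecules * sigma / mass
SA = (193.8 / 22414) * 6.022e23 * 0.162e-18 / 0.91
SA = 926.9 m^2/g

926.9


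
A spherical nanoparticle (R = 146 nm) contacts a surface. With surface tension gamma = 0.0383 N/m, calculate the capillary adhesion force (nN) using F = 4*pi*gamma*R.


Convert radius: R = 146 nm = 1.46e-07 m
F = 4 * pi * gamma * R
F = 4 * pi * 0.0383 * 1.46e-07
F = 7.02686e-08 N = 70.2686 nN

70.2686


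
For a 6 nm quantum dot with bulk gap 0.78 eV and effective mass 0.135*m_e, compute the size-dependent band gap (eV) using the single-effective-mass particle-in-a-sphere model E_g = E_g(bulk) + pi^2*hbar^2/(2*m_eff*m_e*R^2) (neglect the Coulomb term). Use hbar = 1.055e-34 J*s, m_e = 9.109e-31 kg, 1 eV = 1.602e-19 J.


Radius R = 6/2 nm = 3e-09 m
Confinement energy dE = pi^2 * hbar^2 / (2 * m_eff * m_e * R^2)
dE = pi^2 * (1.055e-34)^2 / (2 * 0.135 * 9.109e-31 * (3e-09)^2) J, divided by 1.602e-19 J/eV
dE = 0.3098 eV
Total band gap = E_g(bulk) + dE = 0.78 + 0.3098 = 1.0898 eV

1.0898


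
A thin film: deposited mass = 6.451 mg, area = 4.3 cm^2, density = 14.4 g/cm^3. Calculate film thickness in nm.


Convert: m = 6.451 mg = 6.4510e-06 kg, A = 4.3 cm^2 = 4.3000e-04 m^2, rho = 14.4 g/cm^3 = 14400 kg/m^3
t = m / (A * rho)
t = 6.4510e-06 / (4.3000e-04 * 14400)
t = 1.0418e-06 m = 1041.8 nm

1041.8


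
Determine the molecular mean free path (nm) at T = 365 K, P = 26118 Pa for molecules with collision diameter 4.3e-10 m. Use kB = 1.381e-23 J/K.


Mean free path: lambda = kB*T / (sqrt(2) * pi * d^2 * P)
lambda = 1.381e-23 * 365 / (sqrt(2) * pi * (4.3e-10)^2 * 26118)
lambda = 2.34933e-07 m
lambda = 234.93 nm

234.93


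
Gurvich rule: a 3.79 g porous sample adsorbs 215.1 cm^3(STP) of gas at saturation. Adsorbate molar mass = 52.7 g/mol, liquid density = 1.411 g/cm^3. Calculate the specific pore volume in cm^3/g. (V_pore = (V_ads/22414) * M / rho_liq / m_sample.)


Moles adsorbed n = V_ads / 22414 = 215.1 / 22414 = 9.596681e-03 mol
Liquid volume V_liq = n * M / rho_liq = 9.596681e-03 * 52.7 / 1.411 = 0.35843 cm^3
Specific pore volume V_pore = V_liq / m_sample = 0.35843 / 3.79
V_pore = 0.0946 cm^3/g

0.0946


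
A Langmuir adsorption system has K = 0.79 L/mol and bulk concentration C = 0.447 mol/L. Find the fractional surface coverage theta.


Langmuir isotherm: theta = K*C / (1 + K*C)
K*C = 0.79 * 0.447 = 0.35313
theta = 0.35313 / (1 + 0.35313) = 0.35313 / 1.35313
theta = 0.261

0.261


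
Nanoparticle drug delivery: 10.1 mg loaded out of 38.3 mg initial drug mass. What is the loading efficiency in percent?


Drug loading efficiency = (drug loaded / drug initial) * 100
DLE = 10.1 / 38.3 * 100
DLE = 0.2637 * 100
DLE = 26.37%

26.37


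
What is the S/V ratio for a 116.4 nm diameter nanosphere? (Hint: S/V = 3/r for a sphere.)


Radius r = 116.4/2 = 58.2 nm
S/V = 3 / r = 3 / 58.2
S/V = 0.0515 nm^-1

0.0515


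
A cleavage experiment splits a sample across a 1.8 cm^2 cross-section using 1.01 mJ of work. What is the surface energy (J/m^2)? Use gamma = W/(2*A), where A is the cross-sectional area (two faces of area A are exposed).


Convert: A = 1.8 cm^2 = 0.00018 m^2, W = 1.01 mJ = 0.00101 J
Cleaving exposes two faces of area A, so total new surface = 2*A and gamma = W / (2*A)
gamma = 0.00101 / (2 * 0.00018)
gamma = 2.806 J/m^2

2.806


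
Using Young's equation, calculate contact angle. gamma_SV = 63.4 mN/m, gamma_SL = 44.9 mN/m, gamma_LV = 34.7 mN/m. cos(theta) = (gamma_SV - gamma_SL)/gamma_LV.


cos(theta) = (gamma_SV - gamma_SL) / gamma_LV
cos(theta) = (63.4 - 44.9) / 34.7
cos(theta) = 0.533141
theta = arccos(0.533141) = 57.78 degrees

57.78


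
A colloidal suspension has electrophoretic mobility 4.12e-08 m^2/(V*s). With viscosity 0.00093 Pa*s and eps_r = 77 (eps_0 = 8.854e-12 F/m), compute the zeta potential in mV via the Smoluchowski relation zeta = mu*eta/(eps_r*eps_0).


Smoluchowski equation: zeta = mu * eta / (eps_r * eps_0)
zeta = 4.12e-08 * 0.00093 / (77 * 8.854e-12)
zeta = 0.056202 V = 56.2 mV

56.2


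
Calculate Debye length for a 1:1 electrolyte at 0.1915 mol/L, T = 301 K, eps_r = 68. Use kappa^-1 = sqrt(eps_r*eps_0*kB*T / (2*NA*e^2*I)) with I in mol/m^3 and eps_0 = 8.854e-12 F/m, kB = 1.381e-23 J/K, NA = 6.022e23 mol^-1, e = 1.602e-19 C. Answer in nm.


Ionic strength I = 0.1915 * 1^2 * 1000 = 191.5 mol/m^3
kappa^-1 = sqrt(68 * 8.854e-12 * 1.381e-23 * 301 / (2 * 6.022e23 * (1.602e-19)^2 * 191.5))
kappa^-1 = 0.65 nm

0.65


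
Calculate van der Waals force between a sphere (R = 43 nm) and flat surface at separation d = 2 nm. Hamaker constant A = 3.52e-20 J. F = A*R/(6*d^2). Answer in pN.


Convert to SI: R = 43 nm = 4.3e-08 m, d = 2 nm = 2e-09 m
F = A * R / (6 * d^2)
F = 3.52e-20 * 4.3e-08 / (6 * (2e-09)^2)
F = 6.30667e-11 N = 63.067 pN

63.067
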